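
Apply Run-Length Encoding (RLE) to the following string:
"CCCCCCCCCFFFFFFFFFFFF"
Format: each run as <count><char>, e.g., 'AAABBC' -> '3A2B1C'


Scanning runs left to right:
  i=0: run of 'C' x 9 -> '9C'
  i=9: run of 'F' x 12 -> '12F'

RLE = 9C12F


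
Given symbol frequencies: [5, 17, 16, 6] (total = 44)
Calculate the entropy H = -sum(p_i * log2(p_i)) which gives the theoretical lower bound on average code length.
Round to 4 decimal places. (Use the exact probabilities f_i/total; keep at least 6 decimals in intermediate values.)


Per-symbol terms -p_i * log2(p_i) with p_i = f_i/44:
  p = 5/44 = 0.113636: log2(p) = -3.137504, -p*log2(p) = 0.356534
  p = 17/44 = 0.386364: log2(p) = -1.371969, -p*log2(p) = 0.530079
  p = 16/44 = 0.363636: log2(p) = -1.459432, -p*log2(p) = 0.530702
  p = 6/44 = 0.136364: log2(p) = -2.874469, -p*log2(p) = 0.391973
H = 0.356534 + 0.530079 + 0.530702 + 0.391973 = 1.809288

H = 1.8093 bits/symbol


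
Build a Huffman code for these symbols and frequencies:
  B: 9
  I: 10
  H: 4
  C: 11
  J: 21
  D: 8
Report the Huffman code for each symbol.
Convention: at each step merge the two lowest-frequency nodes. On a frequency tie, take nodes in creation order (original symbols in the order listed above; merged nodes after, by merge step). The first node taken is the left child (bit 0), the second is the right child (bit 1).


Huffman tree construction:
Step 1: Merge H(4) + D(8) = 12
Step 2: Merge B(9) + I(10) = 19
Step 3: Merge C(11) + (H+D)(12) = 23
Step 4: Merge (B+I)(19) + J(21) = 40
Step 5: Merge (C+(H+D))(23) + ((B+I)+J)(40) = 63
Read each symbol's code off the tree from the root (left child = 0, right child = 1).

Codes:
  B: 100 (length 3)
  I: 101 (length 3)
  H: 010 (length 3)
  C: 00 (length 2)
  J: 11 (length 2)
  D: 011 (length 3)
Average code length: 157/63 = 2.4921 bits/symbol


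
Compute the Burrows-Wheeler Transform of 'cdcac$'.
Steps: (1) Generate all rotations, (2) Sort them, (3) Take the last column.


Rotations (sorted):
  0: $cdcac -> last char: c
  1: ac$cdc -> last char: c
  2: c$cdca -> last char: a
  3: cac$cd -> last char: d
  4: cdcac$ -> last char: $
  5: dcac$c -> last char: c


BWT = ccad$c


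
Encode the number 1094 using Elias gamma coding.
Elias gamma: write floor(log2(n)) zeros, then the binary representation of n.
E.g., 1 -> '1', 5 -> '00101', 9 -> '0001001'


num_bits = floor(log2(1094)) + 1 = 11
leading_zeros = num_bits - 1 = 10
binary(1094) = 10001000110

Elias gamma(1094) = '0000000000' + '10001000110' = 000000000010001000110 (21 bits)


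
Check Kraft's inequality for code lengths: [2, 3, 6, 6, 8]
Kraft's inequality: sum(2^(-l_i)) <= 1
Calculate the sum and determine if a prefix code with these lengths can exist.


Sum = 2^(-2) + 2^(-3) + 2^(-6) + 2^(-6) + 2^(-8)
    = 0.25 + 0.125 + 0.015625 + 0.015625 + 0.00390625
    = 105/256 = 0.41015625
Since 0.41015625 <= 1, Kraft's inequality IS satisfied.
A prefix code with these lengths CAN exist.

Kraft sum = 0.41015625. Satisfied.


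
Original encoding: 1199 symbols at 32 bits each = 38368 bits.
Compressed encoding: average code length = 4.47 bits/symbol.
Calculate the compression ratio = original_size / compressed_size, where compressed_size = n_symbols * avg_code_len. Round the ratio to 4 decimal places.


original_size = n_symbols * orig_bits = 1199 * 32 = 38368 bits
compressed_size = n_symbols * avg_code_len = 1199 * 4.47 = 5359.53 bits
ratio = original_size / compressed_size = 38368 / 5359.53 = 7.1588

Compression ratio = 7.1588


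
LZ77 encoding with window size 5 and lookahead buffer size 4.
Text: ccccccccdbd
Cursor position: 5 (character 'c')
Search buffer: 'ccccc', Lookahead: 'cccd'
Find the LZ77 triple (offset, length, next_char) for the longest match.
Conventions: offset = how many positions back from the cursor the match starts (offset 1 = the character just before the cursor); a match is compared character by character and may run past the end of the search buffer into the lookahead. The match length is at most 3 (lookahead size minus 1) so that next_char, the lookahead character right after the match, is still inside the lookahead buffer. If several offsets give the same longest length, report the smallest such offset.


Try each offset into the search buffer:
  offset=1 (pos 4, char 'c'): match length 3
  offset=2 (pos 3, char 'c'): match length 3
  offset=3 (pos 2, char 'c'): match length 3
  offset=4 (pos 1, char 'c'): match length 3
  offset=5 (pos 0, char 'c'): match length 3
Longest match has length 3, found at offsets 1, 2, 3, 4, 5; take the smallest, offset 1.
next_char = character at position 5 + 3 = 8 -> 'd'

Best match: offset=1, length=3 (matching 'ccc' starting at position 4)
LZ77 triple: (1, 3, 'd')


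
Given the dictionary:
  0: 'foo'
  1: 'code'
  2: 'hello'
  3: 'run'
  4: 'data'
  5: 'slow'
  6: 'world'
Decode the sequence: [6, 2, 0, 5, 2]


Look up each index in the dictionary:
  6 -> 'world'
  2 -> 'hello'
  0 -> 'foo'
  5 -> 'slow'
  2 -> 'hello'

Decoded: "world hello foo slow hello"


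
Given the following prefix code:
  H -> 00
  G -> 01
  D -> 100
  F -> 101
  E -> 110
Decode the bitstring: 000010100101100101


Decoding step by step:
Bits 00 -> H
Bits 00 -> H
Bits 101 -> F
Bits 00 -> H
Bits 101 -> F
Bits 100 -> D
Bits 101 -> F


Decoded message: HHFHFDF


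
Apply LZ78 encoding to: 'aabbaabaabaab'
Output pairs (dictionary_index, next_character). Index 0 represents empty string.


LZ78 encoding steps:
Dictionary: {0: ''}
Step 1: w='' (idx 0), next='a' -> output (0, 'a'), add 'a' as idx 1
Step 2: w='a' (idx 1), next='b' -> output (1, 'b'), add 'ab' as idx 2
Step 3: w='' (idx 0), next='b' -> output (0, 'b'), add 'b' as idx 3
Step 4: w='a' (idx 1), next='a' -> output (1, 'a'), add 'aa' as idx 4
Step 5: w='b' (idx 3), next='a' -> output (3, 'a'), add 'ba' as idx 5
Step 6: w='ab' (idx 2), next='a' -> output (2, 'a'), add 'aba' as idx 6
Step 7: w='ab' (idx 2), end of input -> output (2, '')


Encoded: [(0, 'a'), (1, 'b'), (0, 'b'), (1, 'a'), (3, 'a'), (2, 'a'), (2, '')]


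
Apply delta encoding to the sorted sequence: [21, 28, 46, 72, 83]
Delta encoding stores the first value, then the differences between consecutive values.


First value: 21
Deltas:
  28 - 21 = 7
  46 - 28 = 18
  72 - 46 = 26
  83 - 72 = 11


Delta encoded: [21, 7, 18, 26, 11]


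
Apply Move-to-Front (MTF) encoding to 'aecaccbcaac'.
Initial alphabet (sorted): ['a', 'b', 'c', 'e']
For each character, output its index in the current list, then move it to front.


MTF encoding:
'a': index 0 in ['a', 'b', 'c', 'e'] -> ['a', 'b', 'c', 'e']
'e': index 3 in ['a', 'b', 'c', 'e'] -> ['e', 'a', 'b', 'c']
'c': index 3 in ['e', 'a', 'b', 'c'] -> ['c', 'e', 'a', 'b']
'a': index 2 in ['c', 'e', 'a', 'b'] -> ['a', 'c', 'e', 'b']
'c': index 1 in ['a', 'c', 'e', 'b'] -> ['c', 'a', 'e', 'b']
'c': index 0 in ['c', 'a', 'e', 'b'] -> ['c', 'a', 'e', 'b']
'b': index 3 in ['c', 'a', 'e', 'b'] -> ['b', 'c', 'a', 'e']
'c': index 1 in ['b', 'c', 'a', 'e'] -> ['c', 'b', 'a', 'e']
'a': index 2 in ['c', 'b', 'a', 'e'] -> ['a', 'c', 'b', 'e']
'a': index 0 in ['a', 'c', 'b', 'e'] -> ['a', 'c', 'b', 'e']
'c': index 1 in ['a', 'c', 'b', 'e'] -> ['c', 'a', 'b', 'e']


Output: [0, 3, 3, 2, 1, 0, 3, 1, 2, 0, 1]


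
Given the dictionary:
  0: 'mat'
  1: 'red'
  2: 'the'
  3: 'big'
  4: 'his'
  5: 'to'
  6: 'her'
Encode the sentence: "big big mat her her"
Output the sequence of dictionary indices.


Look up each word in the dictionary:
  'big' -> 3
  'big' -> 3
  'mat' -> 0
  'her' -> 6
  'her' -> 6

Encoded: [3, 3, 0, 6, 6]


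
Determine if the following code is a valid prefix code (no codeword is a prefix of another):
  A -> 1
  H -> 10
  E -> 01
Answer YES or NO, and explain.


Checking each pair (does one codeword prefix another?):
  A='1' vs H='10': prefix -- VIOLATION

NO -- this is NOT a valid prefix code. A (1) is a prefix of H (10).


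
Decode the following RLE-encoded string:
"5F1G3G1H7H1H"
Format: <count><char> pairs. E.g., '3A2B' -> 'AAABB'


Expanding each <count><char> pair:
  5F -> 'FFFFF'
  1G -> 'G'
  3G -> 'GGG'
  1H -> 'H'
  7H -> 'HHHHHHH'
  1H -> 'H'

Decoded = FFFFFGGGGHHHHHHHHH


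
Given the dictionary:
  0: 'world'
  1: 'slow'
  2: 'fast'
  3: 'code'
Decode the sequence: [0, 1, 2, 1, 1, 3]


Look up each index in the dictionary:
  0 -> 'world'
  1 -> 'slow'
  2 -> 'fast'
  1 -> 'slow'
  1 -> 'slow'
  3 -> 'code'

Decoded: "world slow fast slow slow code"


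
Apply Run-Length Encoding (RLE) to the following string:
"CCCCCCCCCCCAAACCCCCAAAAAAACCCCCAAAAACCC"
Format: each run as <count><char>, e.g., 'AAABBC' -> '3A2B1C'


Scanning runs left to right:
  i=0: run of 'C' x 11 -> '11C'
  i=11: run of 'A' x 3 -> '3A'
  i=14: run of 'C' x 5 -> '5C'
  i=19: run of 'A' x 7 -> '7A'
  i=26: run of 'C' x 5 -> '5C'
  i=31: run of 'A' x 5 -> '5A'
  i=36: run of 'C' x 3 -> '3C'

RLE = 11C3A5C7A5C5A3C


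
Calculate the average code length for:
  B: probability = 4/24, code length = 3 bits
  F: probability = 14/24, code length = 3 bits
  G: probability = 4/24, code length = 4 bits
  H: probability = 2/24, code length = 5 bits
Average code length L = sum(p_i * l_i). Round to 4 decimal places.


Weighted contributions p_i * l_i:
  B: (4/24) * 3 = 12/24
  F: (14/24) * 3 = 42/24
  G: (4/24) * 4 = 16/24
  H: (2/24) * 5 = 10/24
Sum = (12 + 42 + 16 + 10)/24 = 80/24

L = 80/24 = 3.3333 bits/symbol


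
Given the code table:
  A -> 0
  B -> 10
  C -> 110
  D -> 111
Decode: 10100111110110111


Decoding:
10 -> B
10 -> B
0 -> A
111 -> D
110 -> C
110 -> C
111 -> D


Result: BBADCCD


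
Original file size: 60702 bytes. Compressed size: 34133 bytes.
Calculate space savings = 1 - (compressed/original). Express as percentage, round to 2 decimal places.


ratio = compressed/original = 34133/60702 = 0.562304
savings = 1 - ratio = 1 - 0.562304 = 0.437696
as a percentage: 0.437696 * 100 = 43.77%

Space savings = 1 - 34133/60702 = 43.77%


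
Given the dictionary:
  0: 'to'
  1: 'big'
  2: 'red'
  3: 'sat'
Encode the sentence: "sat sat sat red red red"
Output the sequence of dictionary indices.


Look up each word in the dictionary:
  'sat' -> 3
  'sat' -> 3
  'sat' -> 3
  'red' -> 2
  'red' -> 2
  'red' -> 2

Encoded: [3, 3, 3, 2, 2, 2]


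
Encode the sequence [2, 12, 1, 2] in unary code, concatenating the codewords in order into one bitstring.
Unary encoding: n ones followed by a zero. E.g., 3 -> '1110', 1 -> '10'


Encode each number as n ones followed by a terminating 0:
  2 -> 110 (3 bits)
  12 -> 1111111111110 (13 bits)
  1 -> 10 (2 bits)
  2 -> 110 (3 bits)
Total length = 3 + 13 + 2 + 3 = 21 bits.

Unary([2, 12, 1, 2]) = 110111111111111010110 (21 bits)


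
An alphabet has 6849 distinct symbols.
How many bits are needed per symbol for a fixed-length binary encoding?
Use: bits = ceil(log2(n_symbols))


log2(6849) = 12.7417
Bracket: 2^12 = 4096 < 6849 <= 2^13 = 8192
So ceil(log2(6849)) = 13

bits = ceil(log2(6849)) = ceil(12.7417) = 13 bits


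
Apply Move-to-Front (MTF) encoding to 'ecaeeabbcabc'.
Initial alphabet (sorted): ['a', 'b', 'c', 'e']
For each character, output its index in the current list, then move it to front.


MTF encoding:
'e': index 3 in ['a', 'b', 'c', 'e'] -> ['e', 'a', 'b', 'c']
'c': index 3 in ['e', 'a', 'b', 'c'] -> ['c', 'e', 'a', 'b']
'a': index 2 in ['c', 'e', 'a', 'b'] -> ['a', 'c', 'e', 'b']
'e': index 2 in ['a', 'c', 'e', 'b'] -> ['e', 'a', 'c', 'b']
'e': index 0 in ['e', 'a', 'c', 'b'] -> ['e', 'a', 'c', 'b']
'a': index 1 in ['e', 'a', 'c', 'b'] -> ['a', 'e', 'c', 'b']
'b': index 3 in ['a', 'e', 'c', 'b'] -> ['b', 'a', 'e', 'c']
'b': index 0 in ['b', 'a', 'e', 'c'] -> ['b', 'a', 'e', 'c']
'c': index 3 in ['b', 'a', 'e', 'c'] -> ['c', 'b', 'a', 'e']
'a': index 2 in ['c', 'b', 'a', 'e'] -> ['a', 'c', 'b', 'e']
'b': index 2 in ['a', 'c', 'b', 'e'] -> ['b', 'a', 'c', 'e']
'c': index 2 in ['b', 'a', 'c', 'e'] -> ['c', 'b', 'a', 'e']


Output: [3, 3, 2, 2, 0, 1, 3, 0, 3, 2, 2, 2]


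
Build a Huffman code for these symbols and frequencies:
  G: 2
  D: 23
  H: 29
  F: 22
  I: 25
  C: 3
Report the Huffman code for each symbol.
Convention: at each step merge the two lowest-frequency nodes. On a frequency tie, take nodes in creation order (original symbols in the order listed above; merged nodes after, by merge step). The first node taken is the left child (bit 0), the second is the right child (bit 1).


Huffman tree construction:
Step 1: Merge G(2) + C(3) = 5
Step 2: Merge (G+C)(5) + F(22) = 27
Step 3: Merge D(23) + I(25) = 48
Step 4: Merge ((G+C)+F)(27) + H(29) = 56
Step 5: Merge (D+I)(48) + (((G+C)+F)+H)(56) = 104
Read each symbol's code off the tree from the root (left child = 0, right child = 1).

Codes:
  G: 1000 (length 4)
  D: 00 (length 2)
  H: 11 (length 2)
  F: 101 (length 3)
  I: 01 (length 2)
  C: 1001 (length 4)
Average code length: 240/104 = 2.3077 bits/symbol


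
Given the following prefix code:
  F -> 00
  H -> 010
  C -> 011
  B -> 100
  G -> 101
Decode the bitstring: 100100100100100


Decoding step by step:
Bits 100 -> B
Bits 100 -> B
Bits 100 -> B
Bits 100 -> B
Bits 100 -> B


Decoded message: BBBBB


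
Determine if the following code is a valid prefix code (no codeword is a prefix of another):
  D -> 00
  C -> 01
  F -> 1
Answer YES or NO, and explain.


Checking each pair (does one codeword prefix another?):
  D='00' vs C='01': no prefix
  D='00' vs F='1': no prefix
  C='01' vs D='00': no prefix
  C='01' vs F='1': no prefix
  F='1' vs D='00': no prefix
  F='1' vs C='01': no prefix
No violation found over all pairs.

YES -- this is a valid prefix code. No codeword is a prefix of any other codeword.


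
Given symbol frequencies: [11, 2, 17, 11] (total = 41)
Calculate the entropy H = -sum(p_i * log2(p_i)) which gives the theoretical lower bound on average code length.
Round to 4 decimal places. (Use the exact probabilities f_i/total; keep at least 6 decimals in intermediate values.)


Per-symbol terms -p_i * log2(p_i) with p_i = f_i/41:
  p = 11/41 = 0.268293: log2(p) = -1.898120, -p*log2(p) = 0.509252
  p = 2/41 = 0.048780: log2(p) = -4.357552, -p*log2(p) = 0.212564
  p = 17/41 = 0.414634: log2(p) = -1.270089, -p*log2(p) = 0.526622
  p = 11/41 = 0.268293: log2(p) = -1.898120, -p*log2(p) = 0.509252
H = 0.509252 + 0.212564 + 0.526622 + 0.509252 = 1.757690

H = 1.7577 bits/symbol


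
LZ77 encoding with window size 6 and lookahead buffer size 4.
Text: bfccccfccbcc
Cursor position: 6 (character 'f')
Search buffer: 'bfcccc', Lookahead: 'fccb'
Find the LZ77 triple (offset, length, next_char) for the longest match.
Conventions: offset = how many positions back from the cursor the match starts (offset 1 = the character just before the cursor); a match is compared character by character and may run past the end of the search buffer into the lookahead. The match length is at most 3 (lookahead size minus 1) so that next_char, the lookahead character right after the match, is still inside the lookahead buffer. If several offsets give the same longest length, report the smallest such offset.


Try each offset into the search buffer:
  offset=1 (pos 5, char 'c'): match length 0
  offset=2 (pos 4, char 'c'): match length 0
  offset=3 (pos 3, char 'c'): match length 0
  offset=4 (pos 2, char 'c'): match length 0
  offset=5 (pos 1, char 'f'): match length 3
  offset=6 (pos 0, char 'b'): match length 0
Longest match has length 3 at offset 5.
next_char = character at position 6 + 3 = 9 -> 'b'

Best match: offset=5, length=3 (matching 'fcc' starting at position 1)
LZ77 triple: (5, 3, 'b')


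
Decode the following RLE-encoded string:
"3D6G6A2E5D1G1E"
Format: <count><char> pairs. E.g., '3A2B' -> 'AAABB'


Expanding each <count><char> pair:
  3D -> 'DDD'
  6G -> 'GGGGGG'
  6A -> 'AAAAAA'
  2E -> 'EE'
  5D -> 'DDDDD'
  1G -> 'G'
  1E -> 'E'

Decoded = DDDGGGGGGAAAAAAEEDDDDDGE


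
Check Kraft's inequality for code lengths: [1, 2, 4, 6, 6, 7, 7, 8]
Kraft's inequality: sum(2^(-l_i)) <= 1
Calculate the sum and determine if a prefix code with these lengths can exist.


Sum = 2^(-1) + 2^(-2) + 2^(-4) + 2^(-6) + 2^(-6) + 2^(-7) + 2^(-7) + 2^(-8)
    = 0.5 + 0.25 + 0.0625 + 0.015625 + 0.015625 + 0.0078125 + 0.0078125 + 0.00390625
    = 221/256 = 0.86328125
Since 0.86328125 <= 1, Kraft's inequality IS satisfied.
A prefix code with these lengths CAN exist.

Kraft sum = 0.86328125. Satisfied.


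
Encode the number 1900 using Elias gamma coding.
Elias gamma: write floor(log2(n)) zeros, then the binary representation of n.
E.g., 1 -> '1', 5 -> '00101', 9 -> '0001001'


num_bits = floor(log2(1900)) + 1 = 11
leading_zeros = num_bits - 1 = 10
binary(1900) = 11101101100

Elias gamma(1900) = '0000000000' + '11101101100' = 000000000011101101100 (21 bits)


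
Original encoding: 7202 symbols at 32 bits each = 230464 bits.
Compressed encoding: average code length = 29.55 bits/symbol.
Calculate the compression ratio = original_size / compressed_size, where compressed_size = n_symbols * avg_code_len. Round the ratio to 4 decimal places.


original_size = n_symbols * orig_bits = 7202 * 32 = 230464 bits
compressed_size = n_symbols * avg_code_len = 7202 * 29.55 = 212819.1 bits
ratio = original_size / compressed_size = 230464 / 212819.1 = 1.0829

Compression ratio = 1.0829


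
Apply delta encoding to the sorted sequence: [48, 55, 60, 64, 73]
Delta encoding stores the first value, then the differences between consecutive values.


First value: 48
Deltas:
  55 - 48 = 7
  60 - 55 = 5
  64 - 60 = 4
  73 - 64 = 9


Delta encoded: [48, 7, 5, 4, 9]


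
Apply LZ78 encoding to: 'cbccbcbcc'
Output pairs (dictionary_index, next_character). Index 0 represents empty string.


LZ78 encoding steps:
Dictionary: {0: ''}
Step 1: w='' (idx 0), next='c' -> output (0, 'c'), add 'c' as idx 1
Step 2: w='' (idx 0), next='b' -> output (0, 'b'), add 'b' as idx 2
Step 3: w='c' (idx 1), next='c' -> output (1, 'c'), add 'cc' as idx 3
Step 4: w='b' (idx 2), next='c' -> output (2, 'c'), add 'bc' as idx 4
Step 5: w='bc' (idx 4), next='c' -> output (4, 'c'), add 'bcc' as idx 5


Encoded: [(0, 'c'), (0, 'b'), (1, 'c'), (2, 'c'), (4, 'c')]


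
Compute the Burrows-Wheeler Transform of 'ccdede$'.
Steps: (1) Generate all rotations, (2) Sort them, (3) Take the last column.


Rotations (sorted):
  0: $ccdede -> last char: e
  1: ccdede$ -> last char: $
  2: cdede$c -> last char: c
  3: de$ccde -> last char: e
  4: dede$cc -> last char: c
  5: e$ccded -> last char: d
  6: ede$ccd -> last char: d


BWT = e$cecdd


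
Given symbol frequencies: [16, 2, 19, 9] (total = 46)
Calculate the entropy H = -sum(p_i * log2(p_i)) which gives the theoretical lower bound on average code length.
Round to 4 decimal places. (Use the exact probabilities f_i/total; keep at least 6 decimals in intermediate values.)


Per-symbol terms -p_i * log2(p_i) with p_i = f_i/46:
  p = 16/46 = 0.347826: log2(p) = -1.523562, -p*log2(p) = 0.529935
  p = 2/46 = 0.043478: log2(p) = -4.523562, -p*log2(p) = 0.196677
  p = 19/46 = 0.413043: log2(p) = -1.275634, -p*log2(p) = 0.526892
  p = 9/46 = 0.195652: log2(p) = -2.353637, -p*log2(p) = 0.460494
H = 0.529935 + 0.196677 + 0.526892 + 0.460494 = 1.713998

H = 1.714 bits/symbol


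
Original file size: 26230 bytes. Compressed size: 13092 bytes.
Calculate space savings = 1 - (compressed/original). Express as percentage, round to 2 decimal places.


ratio = compressed/original = 13092/26230 = 0.499123
savings = 1 - ratio = 1 - 0.499123 = 0.500877
as a percentage: 0.500877 * 100 = 50.09%

Space savings = 1 - 13092/26230 = 50.09%


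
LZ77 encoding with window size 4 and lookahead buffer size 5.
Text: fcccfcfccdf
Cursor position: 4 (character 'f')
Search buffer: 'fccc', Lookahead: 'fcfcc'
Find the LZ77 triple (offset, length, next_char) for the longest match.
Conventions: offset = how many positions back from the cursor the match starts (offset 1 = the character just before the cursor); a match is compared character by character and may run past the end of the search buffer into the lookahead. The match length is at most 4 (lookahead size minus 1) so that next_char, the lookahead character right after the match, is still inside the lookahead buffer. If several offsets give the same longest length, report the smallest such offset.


Try each offset into the search buffer:
  offset=1 (pos 3, char 'c'): match length 0
  offset=2 (pos 2, char 'c'): match length 0
  offset=3 (pos 1, char 'c'): match length 0
  offset=4 (pos 0, char 'f'): match length 2
Longest match has length 2 at offset 4.
next_char = character at position 4 + 2 = 6 -> 'f'

Best match: offset=4, length=2 (matching 'fc' starting at position 0)
LZ77 triple: (4, 2, 'f')


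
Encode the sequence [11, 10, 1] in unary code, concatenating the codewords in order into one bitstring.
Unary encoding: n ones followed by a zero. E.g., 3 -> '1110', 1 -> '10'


Encode each number as n ones followed by a terminating 0:
  11 -> 111111111110 (12 bits)
  10 -> 11111111110 (11 bits)
  1 -> 10 (2 bits)
Total length = 12 + 11 + 2 = 25 bits.

Unary([11, 10, 1]) = 1111111111101111111111010 (25 bits)


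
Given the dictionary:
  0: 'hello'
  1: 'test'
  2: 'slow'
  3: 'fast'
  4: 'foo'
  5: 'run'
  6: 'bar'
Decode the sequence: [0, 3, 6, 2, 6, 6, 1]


Look up each index in the dictionary:
  0 -> 'hello'
  3 -> 'fast'
  6 -> 'bar'
  2 -> 'slow'
  6 -> 'bar'
  6 -> 'bar'
  1 -> 'test'

Decoded: "hello fast bar slow bar bar test"


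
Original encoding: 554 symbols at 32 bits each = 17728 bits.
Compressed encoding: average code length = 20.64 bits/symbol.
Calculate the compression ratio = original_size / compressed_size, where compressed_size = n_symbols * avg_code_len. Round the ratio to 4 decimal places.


original_size = n_symbols * orig_bits = 554 * 32 = 17728 bits
compressed_size = n_symbols * avg_code_len = 554 * 20.64 = 11434.56 bits
ratio = original_size / compressed_size = 17728 / 11434.56 = 1.5504

Compression ratio = 1.5504


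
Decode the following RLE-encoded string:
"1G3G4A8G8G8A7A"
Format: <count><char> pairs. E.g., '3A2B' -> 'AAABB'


Expanding each <count><char> pair:
  1G -> 'G'
  3G -> 'GGG'
  4A -> 'AAAA'
  8G -> 'GGGGGGGG'
  8G -> 'GGGGGGGG'
  8A -> 'AAAAAAAA'
  7A -> 'AAAAAAA'

Decoded = GGGGAAAAGGGGGGGGGGGGGGGGAAAAAAAAAAAAAAA


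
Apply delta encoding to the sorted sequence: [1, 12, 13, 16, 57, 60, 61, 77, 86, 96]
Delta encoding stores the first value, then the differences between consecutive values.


First value: 1
Deltas:
  12 - 1 = 11
  13 - 12 = 1
  16 - 13 = 3
  57 - 16 = 41
  60 - 57 = 3
  61 - 60 = 1
  77 - 61 = 16
  86 - 77 = 9
  96 - 86 = 10


Delta encoded: [1, 11, 1, 3, 41, 3, 1, 16, 9, 10]


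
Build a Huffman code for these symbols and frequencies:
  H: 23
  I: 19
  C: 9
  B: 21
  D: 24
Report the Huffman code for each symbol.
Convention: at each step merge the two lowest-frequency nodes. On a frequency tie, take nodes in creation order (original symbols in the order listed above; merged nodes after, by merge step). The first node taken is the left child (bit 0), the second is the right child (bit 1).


Huffman tree construction:
Step 1: Merge C(9) + I(19) = 28
Step 2: Merge B(21) + H(23) = 44
Step 3: Merge D(24) + (C+I)(28) = 52
Step 4: Merge (B+H)(44) + (D+(C+I))(52) = 96
Read each symbol's code off the tree from the root (left child = 0, right child = 1).

Codes:
  H: 01 (length 2)
  I: 111 (length 3)
  C: 110 (length 3)
  B: 00 (length 2)
  D: 10 (length 2)
Average code length: 220/96 = 2.2917 bits/symbol


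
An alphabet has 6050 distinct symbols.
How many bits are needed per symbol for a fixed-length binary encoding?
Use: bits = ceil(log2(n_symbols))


log2(6050) = 12.5627
Bracket: 2^12 = 4096 < 6050 <= 2^13 = 8192
So ceil(log2(6050)) = 13

bits = ceil(log2(6050)) = ceil(12.5627) = 13 bits


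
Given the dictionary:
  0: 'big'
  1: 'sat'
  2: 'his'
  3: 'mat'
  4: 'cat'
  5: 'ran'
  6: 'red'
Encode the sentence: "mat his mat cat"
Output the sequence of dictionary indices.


Look up each word in the dictionary:
  'mat' -> 3
  'his' -> 2
  'mat' -> 3
  'cat' -> 4

Encoded: [3, 2, 3, 4]


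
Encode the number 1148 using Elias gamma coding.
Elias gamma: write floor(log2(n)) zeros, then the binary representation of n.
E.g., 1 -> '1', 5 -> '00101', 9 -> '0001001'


num_bits = floor(log2(1148)) + 1 = 11
leading_zeros = num_bits - 1 = 10
binary(1148) = 10001111100

Elias gamma(1148) = '0000000000' + '10001111100' = 000000000010001111100 (21 bits)


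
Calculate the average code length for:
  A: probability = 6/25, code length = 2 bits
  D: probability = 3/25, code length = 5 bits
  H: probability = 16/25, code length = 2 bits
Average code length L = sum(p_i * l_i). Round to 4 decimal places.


Weighted contributions p_i * l_i:
  A: (6/25) * 2 = 12/25
  D: (3/25) * 5 = 15/25
  H: (16/25) * 2 = 32/25
Sum = (12 + 15 + 32)/25 = 59/25

L = 59/25 = 2.3600 bits/symbol


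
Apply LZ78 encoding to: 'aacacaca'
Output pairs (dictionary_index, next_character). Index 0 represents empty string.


LZ78 encoding steps:
Dictionary: {0: ''}
Step 1: w='' (idx 0), next='a' -> output (0, 'a'), add 'a' as idx 1
Step 2: w='a' (idx 1), next='c' -> output (1, 'c'), add 'ac' as idx 2
Step 3: w='ac' (idx 2), next='a' -> output (2, 'a'), add 'aca' as idx 3
Step 4: w='' (idx 0), next='c' -> output (0, 'c'), add 'c' as idx 4
Step 5: w='a' (idx 1), end of input -> output (1, '')


Encoded: [(0, 'a'), (1, 'c'), (2, 'a'), (0, 'c'), (1, '')]


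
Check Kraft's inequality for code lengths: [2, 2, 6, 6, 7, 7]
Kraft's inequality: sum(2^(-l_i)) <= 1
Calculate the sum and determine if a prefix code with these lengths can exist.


Sum = 2^(-2) + 2^(-2) + 2^(-6) + 2^(-6) + 2^(-7) + 2^(-7)
    = 0.25 + 0.25 + 0.015625 + 0.015625 + 0.0078125 + 0.0078125
    = 70/128 = 0.546875
Since 0.546875 <= 1, Kraft's inequality IS satisfied.
A prefix code with these lengths CAN exist.

Kraft sum = 0.546875. Satisfied.


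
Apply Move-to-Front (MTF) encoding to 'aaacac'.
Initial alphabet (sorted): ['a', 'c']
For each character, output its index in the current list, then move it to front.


MTF encoding:
'a': index 0 in ['a', 'c'] -> ['a', 'c']
'a': index 0 in ['a', 'c'] -> ['a', 'c']
'a': index 0 in ['a', 'c'] -> ['a', 'c']
'c': index 1 in ['a', 'c'] -> ['c', 'a']
'a': index 1 in ['c', 'a'] -> ['a', 'c']
'c': index 1 in ['a', 'c'] -> ['c', 'a']


Output: [0, 0, 0, 1, 1, 1]


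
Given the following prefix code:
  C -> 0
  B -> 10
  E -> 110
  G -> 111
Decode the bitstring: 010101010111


Decoding step by step:
Bits 0 -> C
Bits 10 -> B
Bits 10 -> B
Bits 10 -> B
Bits 10 -> B
Bits 111 -> G


Decoded message: CBBBBG


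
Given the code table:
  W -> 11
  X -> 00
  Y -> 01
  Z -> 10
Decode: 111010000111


Decoding:
11 -> W
10 -> Z
10 -> Z
00 -> X
01 -> Y
11 -> W


Result: WZZXYW


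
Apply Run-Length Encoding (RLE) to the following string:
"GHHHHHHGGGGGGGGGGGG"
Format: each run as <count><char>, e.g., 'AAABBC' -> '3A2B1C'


Scanning runs left to right:
  i=0: run of 'G' x 1 -> '1G'
  i=1: run of 'H' x 6 -> '6H'
  i=7: run of 'G' x 12 -> '12G'

RLE = 1G6H12G


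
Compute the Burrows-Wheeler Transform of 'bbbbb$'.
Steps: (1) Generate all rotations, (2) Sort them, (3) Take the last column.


Rotations (sorted):
  0: $bbbbb -> last char: b
  1: b$bbbb -> last char: b
  2: bb$bbb -> last char: b
  3: bbb$bb -> last char: b
  4: bbbb$b -> last char: b
  5: bbbbb$ -> last char: $


BWT = bbbbb$


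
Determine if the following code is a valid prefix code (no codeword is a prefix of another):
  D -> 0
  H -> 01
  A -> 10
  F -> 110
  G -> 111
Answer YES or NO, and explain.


Checking each pair (does one codeword prefix another?):
  D='0' vs H='01': prefix -- VIOLATION

NO -- this is NOT a valid prefix code. D (0) is a prefix of H (01).


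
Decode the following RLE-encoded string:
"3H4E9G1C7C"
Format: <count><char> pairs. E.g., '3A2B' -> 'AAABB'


Expanding each <count><char> pair:
  3H -> 'HHH'
  4E -> 'EEEE'
  9G -> 'GGGGGGGGG'
  1C -> 'C'
  7C -> 'CCCCCCC'

Decoded = HHHEEEEGGGGGGGGGCCCCCCCC


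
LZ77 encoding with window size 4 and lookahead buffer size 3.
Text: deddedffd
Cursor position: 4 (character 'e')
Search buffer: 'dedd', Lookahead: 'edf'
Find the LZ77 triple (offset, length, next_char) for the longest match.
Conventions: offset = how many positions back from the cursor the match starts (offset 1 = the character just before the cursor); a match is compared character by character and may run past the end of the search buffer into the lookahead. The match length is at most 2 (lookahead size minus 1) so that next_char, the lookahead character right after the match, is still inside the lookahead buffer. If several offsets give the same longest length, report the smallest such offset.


Try each offset into the search buffer:
  offset=1 (pos 3, char 'd'): match length 0
  offset=2 (pos 2, char 'd'): match length 0
  offset=3 (pos 1, char 'e'): match length 2
  offset=4 (pos 0, char 'd'): match length 0
Longest match has length 2 at offset 3.
next_char = character at position 4 + 2 = 6 -> 'f'

Best match: offset=3, length=2 (matching 'ed' starting at position 1)
LZ77 triple: (3, 2, 'f')


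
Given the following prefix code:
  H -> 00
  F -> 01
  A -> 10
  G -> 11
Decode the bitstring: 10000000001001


Decoding step by step:
Bits 10 -> A
Bits 00 -> H
Bits 00 -> H
Bits 00 -> H
Bits 00 -> H
Bits 10 -> A
Bits 01 -> F


Decoded message: AHHHHAF


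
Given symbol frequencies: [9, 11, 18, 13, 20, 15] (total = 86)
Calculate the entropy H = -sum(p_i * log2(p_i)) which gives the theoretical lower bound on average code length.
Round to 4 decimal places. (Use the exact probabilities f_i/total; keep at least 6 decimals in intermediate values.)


Per-symbol terms -p_i * log2(p_i) with p_i = f_i/86:
  p = 9/86 = 0.104651: log2(p) = -3.256340, -p*log2(p) = 0.340780
  p = 11/86 = 0.127907: log2(p) = -2.966833, -p*log2(p) = 0.379479
  p = 18/86 = 0.209302: log2(p) = -2.256340, -p*log2(p) = 0.472257
  p = 13/86 = 0.151163: log2(p) = -2.725825, -p*log2(p) = 0.412043
  p = 20/86 = 0.232558: log2(p) = -2.104337, -p*log2(p) = 0.489381
  p = 15/86 = 0.174419: log2(p) = -2.519374, -p*log2(p) = 0.439426
H = 0.340780 + 0.379479 + 0.472257 + 0.412043 + 0.489381 + 0.439426 = 2.533366

H = 2.5334 bits/symbol


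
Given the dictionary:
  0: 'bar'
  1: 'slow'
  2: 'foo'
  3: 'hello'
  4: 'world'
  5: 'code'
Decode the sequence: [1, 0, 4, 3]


Look up each index in the dictionary:
  1 -> 'slow'
  0 -> 'bar'
  4 -> 'world'
  3 -> 'hello'

Decoded: "slow bar world hello"


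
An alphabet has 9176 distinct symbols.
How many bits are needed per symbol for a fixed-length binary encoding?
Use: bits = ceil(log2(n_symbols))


log2(9176) = 13.1636
Bracket: 2^13 = 8192 < 9176 <= 2^14 = 16384
So ceil(log2(9176)) = 14

bits = ceil(log2(9176)) = ceil(13.1636) = 14 bits


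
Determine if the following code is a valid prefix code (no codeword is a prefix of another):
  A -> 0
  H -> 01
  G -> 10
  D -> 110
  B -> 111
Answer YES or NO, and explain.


Checking each pair (does one codeword prefix another?):
  A='0' vs H='01': prefix -- VIOLATION

NO -- this is NOT a valid prefix code. A (0) is a prefix of H (01).


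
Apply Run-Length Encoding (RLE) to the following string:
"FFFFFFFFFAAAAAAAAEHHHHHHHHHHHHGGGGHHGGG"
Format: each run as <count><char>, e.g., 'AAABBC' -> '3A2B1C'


Scanning runs left to right:
  i=0: run of 'F' x 9 -> '9F'
  i=9: run of 'A' x 8 -> '8A'
  i=17: run of 'E' x 1 -> '1E'
  i=18: run of 'H' x 12 -> '12H'
  i=30: run of 'G' x 4 -> '4G'
  i=34: run of 'H' x 2 -> '2H'
  i=36: run of 'G' x 3 -> '3G'

RLE = 9F8A1E12H4G2H3G


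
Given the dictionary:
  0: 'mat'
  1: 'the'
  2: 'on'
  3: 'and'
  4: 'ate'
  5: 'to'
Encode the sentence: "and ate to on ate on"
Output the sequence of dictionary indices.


Look up each word in the dictionary:
  'and' -> 3
  'ate' -> 4
  'to' -> 5
  'on' -> 2
  'ate' -> 4
  'on' -> 2

Encoded: [3, 4, 5, 2, 4, 2]


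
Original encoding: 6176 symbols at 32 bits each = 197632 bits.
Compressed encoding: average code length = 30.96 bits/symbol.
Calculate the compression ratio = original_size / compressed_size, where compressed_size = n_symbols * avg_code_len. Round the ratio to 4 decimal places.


original_size = n_symbols * orig_bits = 6176 * 32 = 197632 bits
compressed_size = n_symbols * avg_code_len = 6176 * 30.96 = 191208.96 bits
ratio = original_size / compressed_size = 197632 / 191208.96 = 1.0336

Compression ratio = 1.0336


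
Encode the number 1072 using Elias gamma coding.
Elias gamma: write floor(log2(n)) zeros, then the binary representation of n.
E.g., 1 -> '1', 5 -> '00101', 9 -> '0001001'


num_bits = floor(log2(1072)) + 1 = 11
leading_zeros = num_bits - 1 = 10
binary(1072) = 10000110000

Elias gamma(1072) = '0000000000' + '10000110000' = 000000000010000110000 (21 bits)


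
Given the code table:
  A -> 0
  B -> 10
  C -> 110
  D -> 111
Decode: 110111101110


Decoding:
110 -> C
111 -> D
10 -> B
111 -> D
0 -> A


Result: CDBDA


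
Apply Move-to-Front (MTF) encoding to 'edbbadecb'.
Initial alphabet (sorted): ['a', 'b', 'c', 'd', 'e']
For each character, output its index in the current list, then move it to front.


MTF encoding:
'e': index 4 in ['a', 'b', 'c', 'd', 'e'] -> ['e', 'a', 'b', 'c', 'd']
'd': index 4 in ['e', 'a', 'b', 'c', 'd'] -> ['d', 'e', 'a', 'b', 'c']
'b': index 3 in ['d', 'e', 'a', 'b', 'c'] -> ['b', 'd', 'e', 'a', 'c']
'b': index 0 in ['b', 'd', 'e', 'a', 'c'] -> ['b', 'd', 'e', 'a', 'c']
'a': index 3 in ['b', 'd', 'e', 'a', 'c'] -> ['a', 'b', 'd', 'e', 'c']
'd': index 2 in ['a', 'b', 'd', 'e', 'c'] -> ['d', 'a', 'b', 'e', 'c']
'e': index 3 in ['d', 'a', 'b', 'e', 'c'] -> ['e', 'd', 'a', 'b', 'c']
'c': index 4 in ['e', 'd', 'a', 'b', 'c'] -> ['c', 'e', 'd', 'a', 'b']
'b': index 4 in ['c', 'e', 'd', 'a', 'b'] -> ['b', 'c', 'e', 'd', 'a']


Output: [4, 4, 3, 0, 3, 2, 3, 4, 4]


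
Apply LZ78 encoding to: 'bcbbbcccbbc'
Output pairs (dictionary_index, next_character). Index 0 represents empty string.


LZ78 encoding steps:
Dictionary: {0: ''}
Step 1: w='' (idx 0), next='b' -> output (0, 'b'), add 'b' as idx 1
Step 2: w='' (idx 0), next='c' -> output (0, 'c'), add 'c' as idx 2
Step 3: w='b' (idx 1), next='b' -> output (1, 'b'), add 'bb' as idx 3
Step 4: w='b' (idx 1), next='c' -> output (1, 'c'), add 'bc' as idx 4
Step 5: w='c' (idx 2), next='c' -> output (2, 'c'), add 'cc' as idx 5
Step 6: w='bb' (idx 3), next='c' -> output (3, 'c'), add 'bbc' as idx 6


Encoded: [(0, 'b'), (0, 'c'), (1, 'b'), (1, 'c'), (2, 'c'), (3, 'c')]


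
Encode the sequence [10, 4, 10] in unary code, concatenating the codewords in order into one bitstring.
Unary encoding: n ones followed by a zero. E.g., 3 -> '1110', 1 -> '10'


Encode each number as n ones followed by a terminating 0:
  10 -> 11111111110 (11 bits)
  4 -> 11110 (5 bits)
  10 -> 11111111110 (11 bits)
Total length = 11 + 5 + 11 = 27 bits.

Unary([10, 4, 10]) = 111111111101111011111111110 (27 bits)


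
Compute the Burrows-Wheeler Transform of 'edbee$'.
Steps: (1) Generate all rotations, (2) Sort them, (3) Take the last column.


Rotations (sorted):
  0: $edbee -> last char: e
  1: bee$ed -> last char: d
  2: dbee$e -> last char: e
  3: e$edbe -> last char: e
  4: edbee$ -> last char: $
  5: ee$edb -> last char: b


BWT = edee$b


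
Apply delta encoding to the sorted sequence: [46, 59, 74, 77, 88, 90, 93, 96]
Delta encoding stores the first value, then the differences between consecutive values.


First value: 46
Deltas:
  59 - 46 = 13
  74 - 59 = 15
  77 - 74 = 3
  88 - 77 = 11
  90 - 88 = 2
  93 - 90 = 3
  96 - 93 = 3


Delta encoded: [46, 13, 15, 3, 11, 2, 3, 3]


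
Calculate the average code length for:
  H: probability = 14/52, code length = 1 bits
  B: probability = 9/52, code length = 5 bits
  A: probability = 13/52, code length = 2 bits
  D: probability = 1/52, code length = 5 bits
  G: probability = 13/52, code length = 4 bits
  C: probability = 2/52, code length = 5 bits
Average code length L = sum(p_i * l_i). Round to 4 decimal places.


Weighted contributions p_i * l_i:
  H: (14/52) * 1 = 14/52
  B: (9/52) * 5 = 45/52
  A: (13/52) * 2 = 26/52
  D: (1/52) * 5 = 5/52
  G: (13/52) * 4 = 52/52
  C: (2/52) * 5 = 10/52
Sum = (14 + 45 + 26 + 5 + 52 + 10)/52 = 152/52

L = 152/52 = 2.9231 bits/symbol


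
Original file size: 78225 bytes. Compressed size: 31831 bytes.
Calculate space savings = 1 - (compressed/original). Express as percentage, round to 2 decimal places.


ratio = compressed/original = 31831/78225 = 0.406916
savings = 1 - ratio = 1 - 0.406916 = 0.593084
as a percentage: 0.593084 * 100 = 59.31%

Space savings = 1 - 31831/78225 = 59.31%


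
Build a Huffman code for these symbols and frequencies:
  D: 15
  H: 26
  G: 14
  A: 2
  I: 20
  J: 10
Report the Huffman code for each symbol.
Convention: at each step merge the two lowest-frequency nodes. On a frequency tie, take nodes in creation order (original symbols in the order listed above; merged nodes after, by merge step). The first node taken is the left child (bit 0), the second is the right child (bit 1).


Huffman tree construction:
Step 1: Merge A(2) + J(10) = 12
Step 2: Merge (A+J)(12) + G(14) = 26
Step 3: Merge D(15) + I(20) = 35
Step 4: Merge H(26) + ((A+J)+G)(26) = 52
Step 5: Merge (D+I)(35) + (H+((A+J)+G))(52) = 87
Read each symbol's code off the tree from the root (left child = 0, right child = 1).

Codes:
  D: 00 (length 2)
  H: 10 (length 2)
  G: 111 (length 3)
  A: 1100 (length 4)
  I: 01 (length 2)
  J: 1101 (length 4)
Average code length: 212/87 = 2.4368 bits/symbol


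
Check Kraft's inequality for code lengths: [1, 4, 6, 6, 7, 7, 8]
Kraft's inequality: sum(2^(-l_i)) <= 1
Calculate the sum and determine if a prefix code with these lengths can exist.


Sum = 2^(-1) + 2^(-4) + 2^(-6) + 2^(-6) + 2^(-7) + 2^(-7) + 2^(-8)
    = 0.5 + 0.0625 + 0.015625 + 0.015625 + 0.0078125 + 0.0078125 + 0.00390625
    = 157/256 = 0.61328125
Since 0.61328125 <= 1, Kraft's inequality IS satisfied.
A prefix code with these lengths CAN exist.

Kraft sum = 0.61328125. Satisfied.


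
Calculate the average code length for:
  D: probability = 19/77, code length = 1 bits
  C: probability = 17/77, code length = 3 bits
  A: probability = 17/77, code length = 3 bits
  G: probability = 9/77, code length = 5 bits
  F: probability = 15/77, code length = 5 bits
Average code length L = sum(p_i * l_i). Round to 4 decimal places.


Weighted contributions p_i * l_i:
  D: (19/77) * 1 = 19/77
  C: (17/77) * 3 = 51/77
  A: (17/77) * 3 = 51/77
  G: (9/77) * 5 = 45/77
  F: (15/77) * 5 = 75/77
Sum = (19 + 51 + 51 + 45 + 75)/77 = 241/77

L = 241/77 = 3.1299 bits/symbol


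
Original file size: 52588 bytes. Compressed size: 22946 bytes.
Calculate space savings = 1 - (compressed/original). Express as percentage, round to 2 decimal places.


ratio = compressed/original = 22946/52588 = 0.436335
savings = 1 - ratio = 1 - 0.436335 = 0.563665
as a percentage: 0.563665 * 100 = 56.37%

Space savings = 1 - 22946/52588 = 56.37%


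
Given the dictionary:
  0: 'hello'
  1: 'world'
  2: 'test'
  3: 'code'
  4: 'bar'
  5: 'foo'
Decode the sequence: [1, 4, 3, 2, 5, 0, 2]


Look up each index in the dictionary:
  1 -> 'world'
  4 -> 'bar'
  3 -> 'code'
  2 -> 'test'
  5 -> 'foo'
  0 -> 'hello'
  2 -> 'test'

Decoded: "world bar code test foo hello test"


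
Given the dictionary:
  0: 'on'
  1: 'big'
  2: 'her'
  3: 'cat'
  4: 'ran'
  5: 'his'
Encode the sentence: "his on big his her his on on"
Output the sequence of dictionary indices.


Look up each word in the dictionary:
  'his' -> 5
  'on' -> 0
  'big' -> 1
  'his' -> 5
  'her' -> 2
  'his' -> 5
  'on' -> 0
  'on' -> 0

Encoded: [5, 0, 1, 5, 2, 5, 0, 0]


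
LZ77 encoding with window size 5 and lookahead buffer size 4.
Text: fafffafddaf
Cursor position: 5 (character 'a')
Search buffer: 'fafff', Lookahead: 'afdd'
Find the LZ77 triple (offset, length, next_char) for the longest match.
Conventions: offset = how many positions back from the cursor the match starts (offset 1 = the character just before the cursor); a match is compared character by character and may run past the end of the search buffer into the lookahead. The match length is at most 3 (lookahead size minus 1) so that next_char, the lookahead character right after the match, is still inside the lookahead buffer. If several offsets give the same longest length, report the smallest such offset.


Try each offset into the search buffer:
  offset=1 (pos 4, char 'f'): match length 0
  offset=2 (pos 3, char 'f'): match length 0
  offset=3 (pos 2, char 'f'): match length 0
  offset=4 (pos 1, char 'a'): match length 2
  offset=5 (pos 0, char 'f'): match length 0
Longest match has length 2 at offset 4.
next_char = character at position 5 + 2 = 7 -> 'd'

Best match: offset=4, length=2 (matching 'af' starting at position 1)
LZ77 triple: (4, 2, 'd')
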